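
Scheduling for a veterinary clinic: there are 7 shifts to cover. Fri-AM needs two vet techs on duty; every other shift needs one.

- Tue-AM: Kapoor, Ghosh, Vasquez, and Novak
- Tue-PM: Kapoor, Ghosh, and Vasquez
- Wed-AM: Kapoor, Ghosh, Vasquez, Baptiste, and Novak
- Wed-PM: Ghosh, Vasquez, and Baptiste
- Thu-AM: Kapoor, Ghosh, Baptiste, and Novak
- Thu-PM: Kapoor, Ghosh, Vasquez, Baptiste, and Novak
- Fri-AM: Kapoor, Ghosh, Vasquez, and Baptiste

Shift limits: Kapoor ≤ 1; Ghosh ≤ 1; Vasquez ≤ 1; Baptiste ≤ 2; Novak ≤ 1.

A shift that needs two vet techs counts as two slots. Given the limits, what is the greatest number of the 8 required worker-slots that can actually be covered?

6

Total capacity across all vet techs is 1+1+1+2+1 = 6, and 8 slots are needed, so at most 6 can be filled.
An assignment achieving 6: Tue-AM→Vasquez, Tue-PM→Kapoor, Wed-AM→Novak, Wed-PM→Ghosh, Thu-AM→Baptiste, Fri-AM→Baptiste.
Loads: Kapoor 1/1, Ghosh 1/1, Vasquez 1/1, Baptiste 2/2, Novak 1/1.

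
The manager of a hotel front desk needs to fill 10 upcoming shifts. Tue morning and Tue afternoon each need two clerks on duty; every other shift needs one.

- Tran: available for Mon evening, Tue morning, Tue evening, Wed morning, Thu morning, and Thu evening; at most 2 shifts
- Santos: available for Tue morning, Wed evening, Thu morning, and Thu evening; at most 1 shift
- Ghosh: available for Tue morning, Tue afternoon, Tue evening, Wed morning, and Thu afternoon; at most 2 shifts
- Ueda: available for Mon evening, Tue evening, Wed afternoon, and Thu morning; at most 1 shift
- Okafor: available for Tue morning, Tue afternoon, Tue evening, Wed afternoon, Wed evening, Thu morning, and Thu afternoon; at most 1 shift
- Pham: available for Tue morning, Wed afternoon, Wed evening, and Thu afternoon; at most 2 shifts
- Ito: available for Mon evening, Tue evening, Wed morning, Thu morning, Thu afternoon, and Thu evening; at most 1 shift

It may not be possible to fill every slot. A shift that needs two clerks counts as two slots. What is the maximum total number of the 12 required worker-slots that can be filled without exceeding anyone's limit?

Total capacity across all clerks is 2+1+2+1+1+2+1 = 10, and 12 slots are needed, so at most 10 can be filled.
An assignment achieving 10: Mon evening→Tran, Tue morning→Ghosh+Pham, Tue afternoon→Ghosh+Okafor, Wed morning→Tran, Wed afternoon→Ueda, Wed evening→Santos, Thu afternoon→Pham, Thu evening→Ito.
Loads: Tran 2/2, Santos 1/1, Ghosh 2/2, Ueda 1/1, Okafor 1/1, Pham 2/2, Ito 1/1.

10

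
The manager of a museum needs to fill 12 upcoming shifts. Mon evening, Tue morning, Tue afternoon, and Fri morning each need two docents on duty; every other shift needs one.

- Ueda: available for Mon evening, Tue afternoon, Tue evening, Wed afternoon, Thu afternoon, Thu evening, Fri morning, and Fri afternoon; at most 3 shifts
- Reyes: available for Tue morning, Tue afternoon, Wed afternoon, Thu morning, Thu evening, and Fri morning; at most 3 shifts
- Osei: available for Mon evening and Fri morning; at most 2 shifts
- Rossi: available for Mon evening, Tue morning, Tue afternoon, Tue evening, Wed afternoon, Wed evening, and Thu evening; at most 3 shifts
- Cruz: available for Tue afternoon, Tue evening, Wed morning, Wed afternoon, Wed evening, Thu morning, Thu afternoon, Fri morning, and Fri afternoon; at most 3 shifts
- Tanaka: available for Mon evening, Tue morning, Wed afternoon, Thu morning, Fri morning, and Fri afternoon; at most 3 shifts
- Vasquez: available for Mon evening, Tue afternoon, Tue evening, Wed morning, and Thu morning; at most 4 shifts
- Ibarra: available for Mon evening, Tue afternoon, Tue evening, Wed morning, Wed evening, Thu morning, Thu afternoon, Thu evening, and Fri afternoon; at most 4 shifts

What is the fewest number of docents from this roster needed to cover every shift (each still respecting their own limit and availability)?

16 slots to fill and no one can take more than 4, so at least ⌈16/4⌉ = 4 docents are needed.
Any 4 docents together have capacity at most 4+4+3+3 = 14 < 16 slots, so 4 can never suffice.
Ueda, Reyes, Rossi, Cruz, and Vasquez alone can cover everything: Mon evening→Ueda+Vasquez, Tue morning→Reyes+Rossi, Tue afternoon→Cruz+Vasquez, Tue evening→Vasquez, Wed morning→Cruz, Wed afternoon→Rossi, Wed evening→Rossi, Thu morning→Vasquez, Thu afternoon→Ueda, Thu evening→Reyes, Fri morning→Reyes+Cruz, Fri afternoon→Ueda.

5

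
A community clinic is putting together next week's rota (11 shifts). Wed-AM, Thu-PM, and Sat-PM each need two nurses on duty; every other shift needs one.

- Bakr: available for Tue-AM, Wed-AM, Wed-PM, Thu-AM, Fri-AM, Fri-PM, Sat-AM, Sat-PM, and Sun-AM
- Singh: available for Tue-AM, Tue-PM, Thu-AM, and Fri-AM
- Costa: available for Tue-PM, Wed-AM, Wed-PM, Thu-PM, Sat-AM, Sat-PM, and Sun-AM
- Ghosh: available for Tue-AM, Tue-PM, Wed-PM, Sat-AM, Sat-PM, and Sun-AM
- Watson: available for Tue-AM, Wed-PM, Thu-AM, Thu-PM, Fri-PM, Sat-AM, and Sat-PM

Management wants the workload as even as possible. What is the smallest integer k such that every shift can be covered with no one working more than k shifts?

With 5 nurses and 14 worker-slots to fill, someone must work at least ⌈14/5⌉ = 3 shifts, so k ≥ 3.
k = 3 works: Tue-AM→Singh, Tue-PM→Singh, Wed-AM→Bakr+Costa, Wed-PM→Ghosh, Thu-AM→Singh, Thu-PM→Costa+Watson, Fri-AM→Bakr, Fri-PM→Bakr, Sat-AM→Ghosh, Sat-PM→Ghosh+Watson, Sun-AM→Costa.
Loads: Bakr 3, Singh 3, Costa 3, Ghosh 3, Watson 2 — all ≤ 3.

3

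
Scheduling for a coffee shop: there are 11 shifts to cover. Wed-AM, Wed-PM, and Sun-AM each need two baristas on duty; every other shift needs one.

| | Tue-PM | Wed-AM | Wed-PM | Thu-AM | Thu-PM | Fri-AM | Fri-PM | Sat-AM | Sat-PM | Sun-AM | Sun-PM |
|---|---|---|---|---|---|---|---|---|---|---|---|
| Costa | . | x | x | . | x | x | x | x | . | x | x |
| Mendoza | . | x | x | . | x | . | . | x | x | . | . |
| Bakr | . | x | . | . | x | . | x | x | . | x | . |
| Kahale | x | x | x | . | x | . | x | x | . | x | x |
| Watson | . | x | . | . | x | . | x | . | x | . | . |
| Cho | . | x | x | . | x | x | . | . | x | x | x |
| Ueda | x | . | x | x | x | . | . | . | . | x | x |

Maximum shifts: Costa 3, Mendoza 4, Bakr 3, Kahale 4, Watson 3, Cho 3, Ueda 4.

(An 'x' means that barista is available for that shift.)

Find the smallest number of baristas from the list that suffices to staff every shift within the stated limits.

4

14 slots to fill and no one can take more than 4, so at least ⌈14/4⌉ = 4 baristas are needed.
Costa, Mendoza, Bakr, and Ueda alone can cover everything: Tue-PM→Ueda, Wed-AM→Mendoza+Bakr, Wed-PM→Mendoza+Ueda, Thu-AM→Ueda, Thu-PM→Bakr, Fri-AM→Costa, Fri-PM→Costa, Sat-AM→Mendoza, Sat-PM→Mendoza, Sun-AM→Bakr+Ueda, Sun-PM→Costa.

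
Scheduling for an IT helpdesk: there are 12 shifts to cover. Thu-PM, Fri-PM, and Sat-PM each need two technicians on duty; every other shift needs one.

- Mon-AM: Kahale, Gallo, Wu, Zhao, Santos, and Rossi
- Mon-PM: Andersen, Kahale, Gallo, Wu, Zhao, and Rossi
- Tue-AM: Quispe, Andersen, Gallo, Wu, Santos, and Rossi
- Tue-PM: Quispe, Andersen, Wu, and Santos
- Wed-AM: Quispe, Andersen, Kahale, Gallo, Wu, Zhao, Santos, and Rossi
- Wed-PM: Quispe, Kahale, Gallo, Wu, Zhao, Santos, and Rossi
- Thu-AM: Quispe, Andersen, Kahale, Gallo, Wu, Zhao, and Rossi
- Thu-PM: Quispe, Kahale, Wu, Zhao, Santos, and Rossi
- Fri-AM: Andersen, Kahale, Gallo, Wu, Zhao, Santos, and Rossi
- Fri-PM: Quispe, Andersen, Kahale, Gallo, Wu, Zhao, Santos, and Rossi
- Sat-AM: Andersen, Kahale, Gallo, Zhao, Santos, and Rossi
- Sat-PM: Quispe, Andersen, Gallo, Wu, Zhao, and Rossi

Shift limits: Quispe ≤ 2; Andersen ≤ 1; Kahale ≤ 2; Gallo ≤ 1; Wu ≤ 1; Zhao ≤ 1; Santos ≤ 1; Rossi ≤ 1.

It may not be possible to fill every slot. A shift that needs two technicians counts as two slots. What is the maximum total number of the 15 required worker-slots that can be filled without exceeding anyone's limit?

Total capacity across all technicians is 2+1+2+1+1+1+1+1 = 10, and 15 slots are needed, so at most 10 can be filled.
An assignment achieving 10: Mon-AM→Kahale, Mon-PM→Andersen, Tue-AM→Quispe, Tue-PM→Quispe, Wed-PM→Santos, Thu-PM→Kahale+Wu, Sat-AM→Gallo, Sat-PM→Zhao+Rossi.
Loads: Quispe 2/2, Andersen 1/1, Kahale 2/2, Gallo 1/1, Wu 1/1, Zhao 1/1, Santos 1/1, Rossi 1/1.

10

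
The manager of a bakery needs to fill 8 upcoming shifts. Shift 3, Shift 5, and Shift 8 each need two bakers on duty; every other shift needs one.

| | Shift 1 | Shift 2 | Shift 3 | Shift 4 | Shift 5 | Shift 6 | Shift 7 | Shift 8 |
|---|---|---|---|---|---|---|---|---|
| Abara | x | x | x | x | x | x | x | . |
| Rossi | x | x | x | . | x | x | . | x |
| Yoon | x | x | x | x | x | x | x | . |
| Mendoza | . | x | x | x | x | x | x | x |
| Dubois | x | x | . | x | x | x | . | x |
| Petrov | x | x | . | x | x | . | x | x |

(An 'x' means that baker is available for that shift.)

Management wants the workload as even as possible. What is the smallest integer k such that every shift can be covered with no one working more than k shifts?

With 6 bakers and 11 worker-slots to fill, someone must work at least ⌈11/6⌉ = 2 shifts, so k ≥ 2.
k = 2 works: Shift 1→Abara, Shift 2→Rossi, Shift 3→Yoon+Mendoza, Shift 4→Yoon, Shift 5→Dubois+Petrov, Shift 6→Rossi, Shift 7→Abara, Shift 8→Mendoza+Dubois.
Loads: Abara 2, Rossi 2, Yoon 2, Mendoza 2, Dubois 2, Petrov 1 — all ≤ 2.

2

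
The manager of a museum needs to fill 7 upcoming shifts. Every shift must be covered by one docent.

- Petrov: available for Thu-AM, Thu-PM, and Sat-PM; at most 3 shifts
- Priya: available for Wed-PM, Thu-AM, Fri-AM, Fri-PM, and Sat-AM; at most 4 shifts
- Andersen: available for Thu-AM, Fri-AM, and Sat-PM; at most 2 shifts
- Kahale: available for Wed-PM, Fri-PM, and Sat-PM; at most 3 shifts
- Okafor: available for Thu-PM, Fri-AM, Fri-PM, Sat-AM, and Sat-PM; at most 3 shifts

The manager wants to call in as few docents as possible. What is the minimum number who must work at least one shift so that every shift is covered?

7 slots to fill and no one can take more than 4, so at least ⌈7/4⌉ = 2 docents are needed.
Petrov and Priya alone can cover everything: Wed-PM→Priya, Thu-AM→Petrov, Thu-PM→Petrov, Fri-AM→Priya, Fri-PM→Priya, Sat-AM→Priya, Sat-PM→Petrov.

2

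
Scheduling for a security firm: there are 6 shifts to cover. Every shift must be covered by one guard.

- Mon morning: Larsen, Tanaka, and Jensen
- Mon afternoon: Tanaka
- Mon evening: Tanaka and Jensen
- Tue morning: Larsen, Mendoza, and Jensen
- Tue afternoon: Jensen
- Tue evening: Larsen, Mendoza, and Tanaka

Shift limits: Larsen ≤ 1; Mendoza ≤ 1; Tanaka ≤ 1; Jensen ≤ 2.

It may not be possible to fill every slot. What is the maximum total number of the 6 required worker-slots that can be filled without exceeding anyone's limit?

Total capacity across all guards is 1+1+1+2 = 5, and 6 slots are needed, so at most 5 can be filled.
An assignment achieving 5: Mon morning→Larsen, Mon afternoon→Tanaka, Mon evening→Jensen, Tue morning→Mendoza, Tue afternoon→Jensen.
Loads: Larsen 1/1, Mendoza 1/1, Tanaka 1/1, Jensen 2/2.

5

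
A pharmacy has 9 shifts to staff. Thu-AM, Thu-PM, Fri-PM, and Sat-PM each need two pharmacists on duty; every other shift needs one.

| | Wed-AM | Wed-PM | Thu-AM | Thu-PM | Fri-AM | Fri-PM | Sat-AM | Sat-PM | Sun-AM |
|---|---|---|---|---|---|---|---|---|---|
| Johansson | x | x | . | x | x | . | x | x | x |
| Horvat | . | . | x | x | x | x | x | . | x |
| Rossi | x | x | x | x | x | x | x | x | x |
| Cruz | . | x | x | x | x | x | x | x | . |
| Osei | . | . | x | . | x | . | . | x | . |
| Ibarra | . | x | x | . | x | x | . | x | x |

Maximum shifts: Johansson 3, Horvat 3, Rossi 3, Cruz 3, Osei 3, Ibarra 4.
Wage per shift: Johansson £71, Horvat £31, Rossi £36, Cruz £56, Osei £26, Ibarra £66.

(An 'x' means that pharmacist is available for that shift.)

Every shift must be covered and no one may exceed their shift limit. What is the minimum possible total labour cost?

£513

Picking the cheapest available pharmacist for each shift independently would cost £413, but that ignores the shift limits.
An optimal schedule: Wed-AM→Rossi, Wed-PM→Rossi, Thu-AM→Osei+Cruz, Thu-PM→Horvat+Rossi, Fri-AM→Osei, Fri-PM→Cruz+Ibarra, Sat-AM→Horvat, Sat-PM→Osei+Cruz, Sun-AM→Horvat.
Total: 36 + 36 + 26 + 56 + 31 + 36 + 26 + 56 + 66 + 31 + 26 + 56 + 31 = £513.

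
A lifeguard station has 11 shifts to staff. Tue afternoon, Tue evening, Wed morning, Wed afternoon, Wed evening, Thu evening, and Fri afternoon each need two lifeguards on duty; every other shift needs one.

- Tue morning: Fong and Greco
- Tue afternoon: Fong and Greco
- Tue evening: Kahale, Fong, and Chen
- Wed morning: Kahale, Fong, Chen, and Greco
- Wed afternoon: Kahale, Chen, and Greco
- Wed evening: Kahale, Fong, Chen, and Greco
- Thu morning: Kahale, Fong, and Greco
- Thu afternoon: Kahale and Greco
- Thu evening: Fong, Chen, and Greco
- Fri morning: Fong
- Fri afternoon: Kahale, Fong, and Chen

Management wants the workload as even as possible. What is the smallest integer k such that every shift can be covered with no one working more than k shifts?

With 4 lifeguards and 18 worker-slots to fill, someone must work at least ⌈18/4⌉ = 5 shifts, so k ≥ 5.
k = 5 works: Tue morning→Fong, Tue afternoon→Fong+Greco, Tue evening→Kahale+Fong, Wed morning→Chen+Greco, Wed afternoon→Kahale+Chen, Wed evening→Chen+Greco, Thu morning→Kahale, Thu afternoon→Kahale, Thu evening→Fong+Chen, Fri morning→Fong, Fri afternoon→Kahale+Chen.
Loads: Kahale 5, Fong 5, Chen 5, Greco 3 — all ≤ 5.

5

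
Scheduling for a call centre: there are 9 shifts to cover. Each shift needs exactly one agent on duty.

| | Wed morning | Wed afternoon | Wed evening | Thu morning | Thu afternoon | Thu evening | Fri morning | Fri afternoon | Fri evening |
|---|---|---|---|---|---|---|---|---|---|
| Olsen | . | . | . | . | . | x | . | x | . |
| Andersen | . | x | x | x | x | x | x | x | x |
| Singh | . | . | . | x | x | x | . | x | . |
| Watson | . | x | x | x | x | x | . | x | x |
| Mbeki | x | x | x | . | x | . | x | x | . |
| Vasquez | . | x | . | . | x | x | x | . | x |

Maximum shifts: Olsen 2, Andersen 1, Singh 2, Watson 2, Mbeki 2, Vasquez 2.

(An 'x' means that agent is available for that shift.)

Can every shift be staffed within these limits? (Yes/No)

Yes

Wed morning can only be covered by Mbeki, so that assignment is forced.
One valid schedule: Wed morning→Mbeki, Wed afternoon→Watson, Wed evening→Andersen, Thu morning→Singh, Thu afternoon→Singh, Thu evening→Olsen, Fri morning→Mbeki, Fri afternoon→Olsen, Fri evening→Watson.
Loads: Olsen 2/2, Andersen 1/1, Singh 2/2, Watson 2/2, Mbeki 2/2, Vasquez 0/2 — all within limits.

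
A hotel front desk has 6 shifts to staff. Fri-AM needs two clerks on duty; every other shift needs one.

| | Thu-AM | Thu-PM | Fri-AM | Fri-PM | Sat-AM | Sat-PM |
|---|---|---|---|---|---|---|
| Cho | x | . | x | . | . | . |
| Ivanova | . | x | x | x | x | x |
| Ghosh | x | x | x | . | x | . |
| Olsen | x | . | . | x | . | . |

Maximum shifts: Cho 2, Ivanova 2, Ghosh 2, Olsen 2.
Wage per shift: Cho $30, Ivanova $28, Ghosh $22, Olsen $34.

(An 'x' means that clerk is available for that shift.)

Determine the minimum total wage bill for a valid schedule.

Sat-PM can only be covered by Ivanova, so that assignment is forced.
Picking the cheapest available clerk for each shift independently would cost $172, but that ignores the shift limits.
An optimal schedule: Thu-AM→Cho, Thu-PM→Ivanova, Fri-AM→Cho+Ghosh, Fri-PM→Olsen, Sat-AM→Ghosh, Sat-PM→Ivanova.
Total: 30 + 28 + 30 + 22 + 34 + 22 + 28 = $194.

$194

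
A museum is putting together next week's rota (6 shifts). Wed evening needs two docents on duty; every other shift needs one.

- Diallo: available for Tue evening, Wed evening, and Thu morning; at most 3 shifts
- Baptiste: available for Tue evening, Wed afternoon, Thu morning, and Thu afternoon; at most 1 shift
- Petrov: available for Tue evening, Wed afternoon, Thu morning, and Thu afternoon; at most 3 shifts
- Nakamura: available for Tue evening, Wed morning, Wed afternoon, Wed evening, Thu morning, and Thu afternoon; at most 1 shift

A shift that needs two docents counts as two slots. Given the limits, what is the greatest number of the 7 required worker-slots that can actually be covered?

Total capacity across all docents is 3+1+3+1 = 8, and 7 slots are needed, so at most 7 can be filled.
Shifts {Wed morning, Wed evening} need 3 slots but only Diallo and Nakamura are available for them, supplying at most 2 — so at least 1 slot must go unfilled.
An assignment achieving 6: Tue evening→Diallo, Wed morning→Nakamura, Wed afternoon→Baptiste, Wed evening→Diallo, Thu morning→Diallo, Thu afternoon→Petrov.
Loads: Diallo 3/3, Baptiste 1/1, Petrov 1/3, Nakamura 1/1.

6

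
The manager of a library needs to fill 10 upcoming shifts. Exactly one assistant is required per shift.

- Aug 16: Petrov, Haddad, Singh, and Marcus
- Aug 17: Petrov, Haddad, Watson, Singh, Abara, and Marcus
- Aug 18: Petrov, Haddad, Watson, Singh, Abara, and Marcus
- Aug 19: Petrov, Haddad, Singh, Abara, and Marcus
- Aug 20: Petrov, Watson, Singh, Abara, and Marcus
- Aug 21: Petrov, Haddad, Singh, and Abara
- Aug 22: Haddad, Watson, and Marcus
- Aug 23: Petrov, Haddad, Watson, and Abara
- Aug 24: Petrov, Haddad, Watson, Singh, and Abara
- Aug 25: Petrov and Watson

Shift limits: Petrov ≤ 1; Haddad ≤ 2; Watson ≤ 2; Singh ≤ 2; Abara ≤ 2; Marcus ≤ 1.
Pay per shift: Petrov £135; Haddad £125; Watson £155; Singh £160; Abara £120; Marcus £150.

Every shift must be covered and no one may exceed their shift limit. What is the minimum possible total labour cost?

Picking the cheapest available assistant for each shift independently would cost £1225, but that ignores the shift limits.
An optimal schedule: Aug 16→Haddad, Aug 17→Abara, Aug 18→Marcus, Aug 19→Singh, Aug 20→Watson, Aug 21→Singh, Aug 22→Haddad, Aug 23→Watson, Aug 24→Abara, Aug 25→Petrov.
Total: 125 + 120 + 150 + 160 + 155 + 160 + 125 + 155 + 120 + 135 = £1405.

£1405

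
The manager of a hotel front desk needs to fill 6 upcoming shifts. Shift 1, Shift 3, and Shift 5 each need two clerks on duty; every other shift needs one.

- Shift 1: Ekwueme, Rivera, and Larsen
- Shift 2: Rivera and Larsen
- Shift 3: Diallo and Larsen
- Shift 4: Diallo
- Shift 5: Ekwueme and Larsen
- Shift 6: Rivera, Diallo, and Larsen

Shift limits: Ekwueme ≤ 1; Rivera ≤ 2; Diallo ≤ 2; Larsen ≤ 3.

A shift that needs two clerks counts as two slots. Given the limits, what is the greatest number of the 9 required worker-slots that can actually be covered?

8

Total capacity across all clerks is 1+2+2+3 = 8, and 9 slots are needed, so at most 8 can be filled.
An assignment achieving 8: Shift 1→Rivera+Larsen, Shift 2→Rivera, Shift 3→Diallo+Larsen, Shift 4→Diallo, Shift 5→Ekwueme+Larsen.
Loads: Ekwueme 1/1, Rivera 2/2, Diallo 2/2, Larsen 3/3.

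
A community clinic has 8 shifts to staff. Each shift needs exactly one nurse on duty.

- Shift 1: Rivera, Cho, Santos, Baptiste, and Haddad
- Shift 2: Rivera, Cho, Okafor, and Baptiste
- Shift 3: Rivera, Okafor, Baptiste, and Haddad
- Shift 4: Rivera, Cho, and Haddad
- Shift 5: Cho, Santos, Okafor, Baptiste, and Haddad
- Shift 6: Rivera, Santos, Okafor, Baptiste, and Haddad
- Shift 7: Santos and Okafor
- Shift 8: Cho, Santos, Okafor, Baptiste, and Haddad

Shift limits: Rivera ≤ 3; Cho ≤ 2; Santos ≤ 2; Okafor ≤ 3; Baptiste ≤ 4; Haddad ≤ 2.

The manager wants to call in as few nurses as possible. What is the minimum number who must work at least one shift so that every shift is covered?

3

8 slots to fill and no one can take more than 4, so at least ⌈8/4⌉ = 2 nurses are needed.
Any 2 nurses together have capacity at most 4+3 = 7 < 8 slots, so 2 can never suffice.
Rivera, Cho, and Okafor alone can cover everything: Shift 1→Rivera, Shift 2→Okafor, Shift 3→Rivera, Shift 4→Rivera, Shift 5→Cho, Shift 6→Okafor, Shift 7→Okafor, Shift 8→Cho.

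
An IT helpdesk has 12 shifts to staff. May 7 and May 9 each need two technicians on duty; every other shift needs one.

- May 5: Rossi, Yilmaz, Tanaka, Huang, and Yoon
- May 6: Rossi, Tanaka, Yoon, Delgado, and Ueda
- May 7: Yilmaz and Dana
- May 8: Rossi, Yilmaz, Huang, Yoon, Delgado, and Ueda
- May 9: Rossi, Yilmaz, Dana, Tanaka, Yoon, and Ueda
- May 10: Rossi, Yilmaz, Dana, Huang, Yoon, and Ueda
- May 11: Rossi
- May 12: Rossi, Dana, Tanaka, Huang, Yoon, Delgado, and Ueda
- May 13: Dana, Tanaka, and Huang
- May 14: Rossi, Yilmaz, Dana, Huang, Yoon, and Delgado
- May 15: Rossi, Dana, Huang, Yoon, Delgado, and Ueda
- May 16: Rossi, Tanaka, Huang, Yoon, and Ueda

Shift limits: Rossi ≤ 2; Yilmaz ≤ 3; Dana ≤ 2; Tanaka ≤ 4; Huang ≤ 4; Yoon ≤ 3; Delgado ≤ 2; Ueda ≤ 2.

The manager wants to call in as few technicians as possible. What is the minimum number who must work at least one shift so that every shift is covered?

5

14 slots to fill and no one can take more than 4, so at least ⌈14/4⌉ = 4 technicians are needed.
No set of 4 technicians can cover every shift (each such set leaves at least one shift with no one available or exceeds a cap).
Rossi, Yilmaz, Dana, Tanaka, and Huang alone can cover everything: May 5→Tanaka, May 6→Rossi, May 7→Yilmaz+Dana, May 8→Yilmaz, May 9→Yilmaz+Tanaka, May 10→Huang, May 11→Rossi, May 12→Tanaka, May 13→Dana, May 14→Huang, May 15→Huang, May 16→Tanaka.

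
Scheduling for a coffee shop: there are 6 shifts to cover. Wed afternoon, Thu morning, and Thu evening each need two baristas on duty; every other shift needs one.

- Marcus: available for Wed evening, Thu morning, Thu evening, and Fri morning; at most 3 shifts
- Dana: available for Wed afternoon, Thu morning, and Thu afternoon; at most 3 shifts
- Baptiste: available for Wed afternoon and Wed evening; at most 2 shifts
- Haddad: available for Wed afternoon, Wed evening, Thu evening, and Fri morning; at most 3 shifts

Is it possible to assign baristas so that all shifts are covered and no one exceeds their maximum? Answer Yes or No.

Yes

Thu morning can only be covered by Marcus and Dana, so that assignment is forced.
Thu afternoon can only be covered by Dana, so that assignment is forced.
Thu evening can only be covered by Marcus and Haddad, so that assignment is forced.
One valid schedule: Wed afternoon→Dana+Baptiste, Wed evening→Baptiste, Thu morning→Marcus+Dana, Thu afternoon→Dana, Thu evening→Marcus+Haddad, Fri morning→Marcus.
Loads: Marcus 3/3, Dana 3/3, Baptiste 2/2, Haddad 1/3 — all within limits.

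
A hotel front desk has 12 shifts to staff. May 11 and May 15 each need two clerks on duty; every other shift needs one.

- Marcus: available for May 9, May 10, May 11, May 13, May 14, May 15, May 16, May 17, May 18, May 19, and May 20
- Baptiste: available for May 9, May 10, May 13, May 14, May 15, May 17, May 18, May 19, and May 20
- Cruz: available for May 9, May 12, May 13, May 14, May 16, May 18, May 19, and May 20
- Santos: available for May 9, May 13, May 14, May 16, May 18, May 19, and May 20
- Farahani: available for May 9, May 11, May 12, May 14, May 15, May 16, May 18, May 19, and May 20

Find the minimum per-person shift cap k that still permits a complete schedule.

3

With 5 clerks and 14 worker-slots to fill, someone must work at least ⌈14/5⌉ = 3 shifts, so k ≥ 3.
k = 3 works: May 9→Baptiste, May 10→Marcus, May 11→Marcus+Farahani, May 12→Cruz, May 13→Baptiste, May 14→Cruz, May 15→Baptiste+Farahani, May 16→Cruz, May 17→Marcus, May 18→Santos, May 19→Santos, May 20→Santos.
Loads: Marcus 3, Baptiste 3, Cruz 3, Santos 3, Farahani 2 — all ≤ 3.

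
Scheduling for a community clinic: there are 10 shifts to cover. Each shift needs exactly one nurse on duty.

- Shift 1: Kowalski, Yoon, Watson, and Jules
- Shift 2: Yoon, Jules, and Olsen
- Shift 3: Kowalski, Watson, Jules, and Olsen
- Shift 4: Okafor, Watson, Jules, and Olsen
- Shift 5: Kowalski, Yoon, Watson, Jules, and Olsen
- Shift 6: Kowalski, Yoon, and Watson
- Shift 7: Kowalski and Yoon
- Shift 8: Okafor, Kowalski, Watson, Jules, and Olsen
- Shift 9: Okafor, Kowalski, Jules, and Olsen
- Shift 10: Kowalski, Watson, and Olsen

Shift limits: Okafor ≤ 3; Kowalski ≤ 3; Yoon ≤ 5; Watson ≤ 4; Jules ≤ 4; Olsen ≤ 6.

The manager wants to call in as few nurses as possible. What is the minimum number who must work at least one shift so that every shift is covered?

10 slots to fill and no one can take more than 6, so at least ⌈10/6⌉ = 2 nurses are needed.
Yoon and Olsen alone can cover everything: Shift 1→Yoon, Shift 2→Yoon, Shift 3→Olsen, Shift 4→Olsen, Shift 5→Yoon, Shift 6→Yoon, Shift 7→Yoon, Shift 8→Olsen, Shift 9→Olsen, Shift 10→Olsen.

2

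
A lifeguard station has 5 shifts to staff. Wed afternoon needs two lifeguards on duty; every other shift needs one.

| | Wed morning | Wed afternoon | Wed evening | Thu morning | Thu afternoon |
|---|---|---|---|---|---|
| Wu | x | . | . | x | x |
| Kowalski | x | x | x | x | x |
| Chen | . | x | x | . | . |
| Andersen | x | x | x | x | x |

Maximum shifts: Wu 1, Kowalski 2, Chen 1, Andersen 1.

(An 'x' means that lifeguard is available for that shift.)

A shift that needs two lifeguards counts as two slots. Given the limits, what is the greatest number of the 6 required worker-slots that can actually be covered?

Total capacity across all lifeguards is 1+2+1+1 = 5, and 6 slots are needed, so at most 5 can be filled.
An assignment achieving 5: Wed morning→Wu, Wed afternoon→Kowalski+Chen, Wed evening→Kowalski, Thu morning→Andersen.
Loads: Wu 1/1, Kowalski 2/2, Chen 1/1, Andersen 1/1.

5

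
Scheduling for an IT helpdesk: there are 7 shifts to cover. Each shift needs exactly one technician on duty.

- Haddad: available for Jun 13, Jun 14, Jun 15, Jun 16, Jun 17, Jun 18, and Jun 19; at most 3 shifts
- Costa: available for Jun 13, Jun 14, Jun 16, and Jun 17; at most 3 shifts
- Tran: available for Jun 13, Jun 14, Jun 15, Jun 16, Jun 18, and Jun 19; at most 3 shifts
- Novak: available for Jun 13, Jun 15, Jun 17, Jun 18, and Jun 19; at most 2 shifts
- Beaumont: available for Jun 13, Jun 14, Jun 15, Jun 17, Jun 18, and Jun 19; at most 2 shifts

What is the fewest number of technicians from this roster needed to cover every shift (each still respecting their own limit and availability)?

7 slots to fill and no one can take more than 3, so at least ⌈7/3⌉ = 3 technicians are needed.
Haddad, Costa, and Tran alone can cover everything: Jun 13→Costa, Jun 14→Costa, Jun 15→Haddad, Jun 16→Costa, Jun 17→Haddad, Jun 18→Haddad, Jun 19→Tran.

3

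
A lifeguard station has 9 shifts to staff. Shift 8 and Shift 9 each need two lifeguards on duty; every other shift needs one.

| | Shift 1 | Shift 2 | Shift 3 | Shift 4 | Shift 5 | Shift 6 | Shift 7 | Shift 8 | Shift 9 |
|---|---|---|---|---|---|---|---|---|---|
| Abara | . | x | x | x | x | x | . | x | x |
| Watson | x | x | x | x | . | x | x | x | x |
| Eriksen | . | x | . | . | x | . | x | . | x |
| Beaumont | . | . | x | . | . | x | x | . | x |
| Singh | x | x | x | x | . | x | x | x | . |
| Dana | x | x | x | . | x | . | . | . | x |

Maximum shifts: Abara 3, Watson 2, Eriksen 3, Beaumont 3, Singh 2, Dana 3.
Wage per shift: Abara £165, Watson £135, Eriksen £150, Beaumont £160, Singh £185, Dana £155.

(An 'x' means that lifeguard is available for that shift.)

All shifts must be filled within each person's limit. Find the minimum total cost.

£1670

Picking the cheapest available lifeguard for each shift independently would cost £1545, but that ignores the shift limits.
An optimal schedule: Shift 1→Dana, Shift 2→Eriksen, Shift 3→Dana, Shift 4→Watson, Shift 5→Eriksen, Shift 6→Beaumont, Shift 7→Eriksen, Shift 8→Watson+Abara, Shift 9→Dana+Beaumont.
Total: 155 + 150 + 155 + 135 + 150 + 160 + 150 + 135 + 165 + 155 + 160 = £1670.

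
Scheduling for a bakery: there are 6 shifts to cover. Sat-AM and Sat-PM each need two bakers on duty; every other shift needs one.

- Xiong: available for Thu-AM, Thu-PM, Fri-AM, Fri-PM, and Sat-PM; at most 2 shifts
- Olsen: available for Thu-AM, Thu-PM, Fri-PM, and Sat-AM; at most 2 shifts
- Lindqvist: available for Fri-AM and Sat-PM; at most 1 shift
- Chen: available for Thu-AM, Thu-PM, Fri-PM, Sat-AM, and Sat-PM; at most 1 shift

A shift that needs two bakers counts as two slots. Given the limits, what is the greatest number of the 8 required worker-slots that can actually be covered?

6

Total capacity across all bakers is 2+2+1+1 = 6, and 8 slots are needed, so at most 6 can be filled.
An assignment achieving 6: Thu-AM→Xiong, Thu-PM→Olsen, Fri-AM→Xiong, Sat-AM→Olsen+Chen, Sat-PM→Lindqvist.
Loads: Xiong 2/2, Olsen 2/2, Lindqvist 1/1, Chen 1/1.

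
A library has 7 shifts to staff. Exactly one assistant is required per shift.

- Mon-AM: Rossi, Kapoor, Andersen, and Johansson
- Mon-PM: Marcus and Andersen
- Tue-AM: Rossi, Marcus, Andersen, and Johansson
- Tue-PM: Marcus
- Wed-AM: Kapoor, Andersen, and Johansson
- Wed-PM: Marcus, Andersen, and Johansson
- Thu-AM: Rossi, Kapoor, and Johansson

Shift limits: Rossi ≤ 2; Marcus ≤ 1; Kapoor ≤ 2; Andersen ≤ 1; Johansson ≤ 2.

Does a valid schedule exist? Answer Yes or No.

Yes

Tue-PM can only be covered by Marcus, so that assignment is forced.
One valid schedule: Mon-AM→Rossi, Mon-PM→Andersen, Tue-AM→Johansson, Tue-PM→Marcus, Wed-AM→Kapoor, Wed-PM→Johansson, Thu-AM→Rossi.
Loads: Rossi 2/2, Marcus 1/1, Kapoor 1/2, Andersen 1/1, Johansson 2/2 — all within limits.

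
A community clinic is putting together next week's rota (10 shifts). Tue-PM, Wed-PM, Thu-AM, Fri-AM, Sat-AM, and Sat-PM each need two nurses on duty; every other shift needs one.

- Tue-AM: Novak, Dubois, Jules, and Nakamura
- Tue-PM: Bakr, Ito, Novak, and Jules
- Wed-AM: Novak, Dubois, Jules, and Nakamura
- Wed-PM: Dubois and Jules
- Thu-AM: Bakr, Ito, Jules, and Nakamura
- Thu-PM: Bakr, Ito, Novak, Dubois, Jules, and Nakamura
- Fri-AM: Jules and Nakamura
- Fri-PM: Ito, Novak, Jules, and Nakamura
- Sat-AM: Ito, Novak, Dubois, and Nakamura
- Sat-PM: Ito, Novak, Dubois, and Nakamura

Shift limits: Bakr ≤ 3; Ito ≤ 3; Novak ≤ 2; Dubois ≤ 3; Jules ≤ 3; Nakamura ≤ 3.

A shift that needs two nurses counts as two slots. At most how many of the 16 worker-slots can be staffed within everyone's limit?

16

Total capacity across all nurses is 3+3+2+3+3+3 = 17, and 16 slots are needed, so at most 16 can be filled.
An assignment achieving 16: Tue-AM→Novak, Tue-PM→Bakr+Ito, Wed-AM→Novak, Wed-PM→Dubois+Jules, Thu-AM→Bakr+Ito, Thu-PM→Bakr, Fri-AM→Jules+Nakamura, Fri-PM→Ito, Sat-AM→Dubois+Nakamura, Sat-PM→Dubois+Nakamura.
Loads: Bakr 3/3, Ito 3/3, Novak 2/2, Dubois 3/3, Jules 2/3, Nakamura 3/3.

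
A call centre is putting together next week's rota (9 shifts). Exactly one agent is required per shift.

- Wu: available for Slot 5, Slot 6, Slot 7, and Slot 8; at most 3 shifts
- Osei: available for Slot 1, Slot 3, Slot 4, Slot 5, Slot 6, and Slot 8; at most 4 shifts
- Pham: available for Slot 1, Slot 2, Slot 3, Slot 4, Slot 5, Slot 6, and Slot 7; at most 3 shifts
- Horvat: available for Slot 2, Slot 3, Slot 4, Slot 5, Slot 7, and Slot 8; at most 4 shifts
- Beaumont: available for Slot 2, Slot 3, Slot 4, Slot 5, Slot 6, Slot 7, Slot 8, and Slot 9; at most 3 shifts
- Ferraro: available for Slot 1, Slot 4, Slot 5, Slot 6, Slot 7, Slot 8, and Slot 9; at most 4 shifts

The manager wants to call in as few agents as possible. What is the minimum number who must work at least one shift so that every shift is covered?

3

9 slots to fill and no one can take more than 4, so at least ⌈9/4⌉ = 3 agents are needed.
Wu, Osei, and Beaumont alone can cover everything: Slot 1→Osei, Slot 2→Beaumont, Slot 3→Osei, Slot 4→Osei, Slot 5→Wu, Slot 6→Wu, Slot 7→Wu, Slot 8→Osei, Slot 9→Beaumont.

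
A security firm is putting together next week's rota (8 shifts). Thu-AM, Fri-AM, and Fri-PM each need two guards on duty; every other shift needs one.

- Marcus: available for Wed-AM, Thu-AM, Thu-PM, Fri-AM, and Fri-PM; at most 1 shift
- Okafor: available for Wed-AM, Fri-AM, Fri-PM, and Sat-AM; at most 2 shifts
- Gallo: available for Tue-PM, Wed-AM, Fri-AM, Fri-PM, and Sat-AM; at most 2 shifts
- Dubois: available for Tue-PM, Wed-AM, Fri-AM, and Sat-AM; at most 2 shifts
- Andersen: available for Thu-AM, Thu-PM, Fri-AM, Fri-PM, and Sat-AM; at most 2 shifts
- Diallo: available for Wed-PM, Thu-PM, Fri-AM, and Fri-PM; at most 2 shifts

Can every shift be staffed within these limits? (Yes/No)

Wed-PM can only be covered by Diallo, so that assignment is forced.
Thu-AM can only be covered by Marcus and Andersen, so that assignment is forced.
One valid schedule: Tue-PM→Gallo, Wed-AM→Okafor, Wed-PM→Diallo, Thu-AM→Marcus+Andersen, Thu-PM→Andersen, Fri-AM→Dubois+Diallo, Fri-PM→Okafor+Gallo, Sat-AM→Dubois.
Loads: Marcus 1/1, Okafor 2/2, Gallo 2/2, Dubois 2/2, Andersen 2/2, Diallo 2/2 — all within limits.

Yes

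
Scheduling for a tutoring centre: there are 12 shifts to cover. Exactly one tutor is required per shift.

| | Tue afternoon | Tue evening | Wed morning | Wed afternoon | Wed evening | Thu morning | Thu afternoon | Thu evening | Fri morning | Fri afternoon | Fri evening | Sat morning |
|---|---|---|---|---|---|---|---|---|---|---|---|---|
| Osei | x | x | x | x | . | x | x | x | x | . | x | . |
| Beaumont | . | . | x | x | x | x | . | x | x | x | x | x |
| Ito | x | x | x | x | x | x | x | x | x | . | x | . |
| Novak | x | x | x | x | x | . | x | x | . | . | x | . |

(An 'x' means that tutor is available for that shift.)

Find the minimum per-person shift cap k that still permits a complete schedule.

With 4 tutors and 12 worker-slots to fill, someone must work at least ⌈12/4⌉ = 3 shifts, so k ≥ 3.
k = 3 works: Tue afternoon→Osei, Tue evening→Osei, Wed morning→Ito, Wed afternoon→Novak, Wed evening→Beaumont, Thu morning→Osei, Thu afternoon→Ito, Thu evening→Novak, Fri morning→Ito, Fri afternoon→Beaumont, Fri evening→Novak, Sat morning→Beaumont.
Loads: Osei 3, Beaumont 3, Ito 3, Novak 3 — all ≤ 3.

3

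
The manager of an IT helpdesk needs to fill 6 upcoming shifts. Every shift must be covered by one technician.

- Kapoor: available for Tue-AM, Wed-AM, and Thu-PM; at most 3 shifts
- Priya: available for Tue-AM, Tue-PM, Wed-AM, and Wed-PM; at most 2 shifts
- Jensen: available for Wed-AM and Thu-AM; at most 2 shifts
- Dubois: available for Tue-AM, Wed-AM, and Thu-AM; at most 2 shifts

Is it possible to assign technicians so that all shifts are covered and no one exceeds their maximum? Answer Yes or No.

Tue-PM can only be covered by Priya, so that assignment is forced.
Wed-PM can only be covered by Priya, so that assignment is forced.
Thu-PM can only be covered by Kapoor, so that assignment is forced.
One valid schedule: Tue-AM→Kapoor, Tue-PM→Priya, Wed-AM→Kapoor, Wed-PM→Priya, Thu-AM→Jensen, Thu-PM→Kapoor.
Loads: Kapoor 3/3, Priya 2/2, Jensen 1/2, Dubois 0/2 — all within limits.

Yes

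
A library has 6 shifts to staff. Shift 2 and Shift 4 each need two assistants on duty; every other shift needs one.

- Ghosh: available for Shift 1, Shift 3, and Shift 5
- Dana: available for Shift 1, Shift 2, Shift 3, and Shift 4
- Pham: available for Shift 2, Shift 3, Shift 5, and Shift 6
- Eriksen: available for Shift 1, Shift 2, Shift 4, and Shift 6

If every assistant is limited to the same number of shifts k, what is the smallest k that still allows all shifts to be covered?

2

With 4 assistants and 8 worker-slots to fill, someone must work at least ⌈8/4⌉ = 2 shifts, so k ≥ 2.
k = 2 works: Shift 1→Ghosh, Shift 2→Dana+Eriksen, Shift 3→Pham, Shift 4→Dana+Eriksen, Shift 5→Ghosh, Shift 6→Pham.
Loads: Ghosh 2, Dana 2, Pham 2, Eriksen 2 — all ≤ 2.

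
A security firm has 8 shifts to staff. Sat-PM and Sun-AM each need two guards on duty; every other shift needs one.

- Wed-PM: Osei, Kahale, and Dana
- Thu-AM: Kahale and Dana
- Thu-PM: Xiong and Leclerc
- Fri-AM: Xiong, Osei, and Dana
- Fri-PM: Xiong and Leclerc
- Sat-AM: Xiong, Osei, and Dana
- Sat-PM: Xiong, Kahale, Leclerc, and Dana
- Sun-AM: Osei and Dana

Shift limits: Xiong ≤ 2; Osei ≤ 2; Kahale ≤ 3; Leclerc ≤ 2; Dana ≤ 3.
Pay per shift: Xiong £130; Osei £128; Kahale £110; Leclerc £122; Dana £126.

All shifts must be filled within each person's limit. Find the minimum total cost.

Sun-AM can only be covered by Osei and Dana, so that assignment is forced.
Picking the cheapest available guard for each shift independently would cost £1202, but that ignores the shift limits.
An optimal schedule: Wed-PM→Kahale, Thu-AM→Kahale, Thu-PM→Leclerc, Fri-AM→Dana, Fri-PM→Leclerc, Sat-AM→Osei, Sat-PM→Kahale+Dana, Sun-AM→Dana+Osei.
Total: 110 + 110 + 122 + 126 + 122 + 128 + 110 + 126 + 126 + 128 = £1208.

£1208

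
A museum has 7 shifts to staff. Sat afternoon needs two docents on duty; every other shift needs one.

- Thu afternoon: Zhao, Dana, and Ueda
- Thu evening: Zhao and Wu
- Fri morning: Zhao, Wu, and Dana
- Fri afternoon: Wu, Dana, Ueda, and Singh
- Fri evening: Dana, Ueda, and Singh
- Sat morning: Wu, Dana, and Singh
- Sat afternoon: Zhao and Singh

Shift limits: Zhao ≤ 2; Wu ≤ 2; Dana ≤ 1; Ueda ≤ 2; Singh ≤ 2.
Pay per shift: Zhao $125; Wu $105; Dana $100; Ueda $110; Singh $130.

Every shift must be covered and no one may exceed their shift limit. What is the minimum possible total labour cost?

$910

Sat afternoon can only be covered by Zhao and Singh, so that assignment is forced.
Picking the cheapest available docent for each shift independently would cost $860, but that ignores the shift limits.
An optimal schedule: Thu afternoon→Dana, Thu evening→Zhao, Fri morning→Wu, Fri afternoon→Ueda, Fri evening→Ueda, Sat morning→Wu, Sat afternoon→Zhao+Singh.
Total: 100 + 125 + 105 + 110 + 110 + 105 + 125 + 130 = $910.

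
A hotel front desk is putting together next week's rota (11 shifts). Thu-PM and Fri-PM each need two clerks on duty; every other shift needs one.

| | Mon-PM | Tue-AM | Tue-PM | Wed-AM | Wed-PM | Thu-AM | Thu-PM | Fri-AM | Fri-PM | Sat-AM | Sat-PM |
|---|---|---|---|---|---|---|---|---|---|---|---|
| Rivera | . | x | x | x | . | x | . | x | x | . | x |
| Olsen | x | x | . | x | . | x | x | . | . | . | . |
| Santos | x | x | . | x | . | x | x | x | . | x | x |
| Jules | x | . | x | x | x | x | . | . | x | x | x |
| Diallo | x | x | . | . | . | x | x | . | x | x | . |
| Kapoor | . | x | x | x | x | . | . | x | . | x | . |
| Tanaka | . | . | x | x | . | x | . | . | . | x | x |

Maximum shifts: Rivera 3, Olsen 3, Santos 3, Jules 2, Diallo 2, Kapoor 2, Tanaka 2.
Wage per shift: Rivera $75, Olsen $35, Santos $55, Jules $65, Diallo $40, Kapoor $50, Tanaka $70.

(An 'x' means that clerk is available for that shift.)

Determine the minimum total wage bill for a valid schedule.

Picking the cheapest available clerk for each shift independently would cost $565, but that ignores the shift limits.
An optimal schedule: Mon-PM→Olsen, Tue-AM→Olsen, Tue-PM→Jules, Wed-AM→Santos, Wed-PM→Kapoor, Thu-AM→Tanaka, Thu-PM→Olsen+Diallo, Fri-AM→Kapoor, Fri-PM→Diallo+Jules, Sat-AM→Santos, Sat-PM→Santos.
Total: 35 + 35 + 65 + 55 + 50 + 70 + 35 + 40 + 50 + 40 + 65 + 55 + 55 = $650.

$650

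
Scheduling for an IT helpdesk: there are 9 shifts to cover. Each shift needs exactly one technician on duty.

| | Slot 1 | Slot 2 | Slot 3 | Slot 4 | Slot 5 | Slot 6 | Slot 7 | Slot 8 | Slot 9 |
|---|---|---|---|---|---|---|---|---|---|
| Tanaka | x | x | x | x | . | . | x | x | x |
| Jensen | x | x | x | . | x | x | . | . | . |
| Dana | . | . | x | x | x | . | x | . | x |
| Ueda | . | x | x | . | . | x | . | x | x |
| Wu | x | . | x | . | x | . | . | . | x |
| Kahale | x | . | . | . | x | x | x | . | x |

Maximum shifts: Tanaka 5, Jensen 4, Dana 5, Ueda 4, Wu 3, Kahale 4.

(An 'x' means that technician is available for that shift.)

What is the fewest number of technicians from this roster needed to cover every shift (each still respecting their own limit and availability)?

2

9 slots to fill and no one can take more than 5, so at least ⌈9/5⌉ = 2 technicians are needed.
Tanaka and Jensen alone can cover everything: Slot 1→Tanaka, Slot 2→Jensen, Slot 3→Jensen, Slot 4→Tanaka, Slot 5→Jensen, Slot 6→Jensen, Slot 7→Tanaka, Slot 8→Tanaka, Slot 9→Tanaka.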